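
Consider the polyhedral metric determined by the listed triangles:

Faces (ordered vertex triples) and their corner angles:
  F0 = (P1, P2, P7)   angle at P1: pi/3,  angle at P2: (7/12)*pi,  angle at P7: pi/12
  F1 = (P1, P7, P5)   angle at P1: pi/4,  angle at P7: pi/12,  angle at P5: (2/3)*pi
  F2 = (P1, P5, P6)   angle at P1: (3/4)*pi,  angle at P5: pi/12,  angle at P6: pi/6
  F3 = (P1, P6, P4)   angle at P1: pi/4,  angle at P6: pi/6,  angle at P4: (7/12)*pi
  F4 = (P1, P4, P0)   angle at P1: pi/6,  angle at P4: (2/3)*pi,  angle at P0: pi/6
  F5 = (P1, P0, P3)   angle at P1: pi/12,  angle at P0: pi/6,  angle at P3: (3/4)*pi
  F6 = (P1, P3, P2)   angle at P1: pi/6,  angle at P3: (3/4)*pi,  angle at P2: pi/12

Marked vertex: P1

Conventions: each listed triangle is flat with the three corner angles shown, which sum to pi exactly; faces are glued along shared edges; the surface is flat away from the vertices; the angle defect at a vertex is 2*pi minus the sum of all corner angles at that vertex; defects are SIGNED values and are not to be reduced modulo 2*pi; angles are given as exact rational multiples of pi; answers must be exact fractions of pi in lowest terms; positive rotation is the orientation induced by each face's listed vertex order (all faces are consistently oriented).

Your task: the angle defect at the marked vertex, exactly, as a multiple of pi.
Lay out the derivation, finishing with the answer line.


Sum of corner angles at P1: 2*pi
defect = 2*pi - 2*pi

Answer: defect(P1) = 0


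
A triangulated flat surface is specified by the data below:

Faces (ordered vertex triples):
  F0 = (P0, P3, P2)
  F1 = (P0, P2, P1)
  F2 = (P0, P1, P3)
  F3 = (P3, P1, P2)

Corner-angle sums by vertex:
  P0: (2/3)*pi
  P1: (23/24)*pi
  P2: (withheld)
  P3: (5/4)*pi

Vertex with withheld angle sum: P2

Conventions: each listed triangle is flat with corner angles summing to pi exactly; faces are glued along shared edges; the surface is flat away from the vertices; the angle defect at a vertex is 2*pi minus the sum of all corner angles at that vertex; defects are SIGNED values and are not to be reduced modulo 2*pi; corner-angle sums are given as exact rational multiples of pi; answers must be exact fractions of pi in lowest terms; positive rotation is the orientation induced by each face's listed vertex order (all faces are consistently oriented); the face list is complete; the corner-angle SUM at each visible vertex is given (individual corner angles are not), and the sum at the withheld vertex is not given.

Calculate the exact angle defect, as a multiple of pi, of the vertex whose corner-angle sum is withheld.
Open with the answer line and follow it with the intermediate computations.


Answer: defect(P2) = (7/8)*pi

V = 4, E = 6, F = 4; chi = V - E + F = 2
Gauss-Bonnet: total defect = 2*pi*chi = 4*pi; visible defects sum to (25/8)*pi


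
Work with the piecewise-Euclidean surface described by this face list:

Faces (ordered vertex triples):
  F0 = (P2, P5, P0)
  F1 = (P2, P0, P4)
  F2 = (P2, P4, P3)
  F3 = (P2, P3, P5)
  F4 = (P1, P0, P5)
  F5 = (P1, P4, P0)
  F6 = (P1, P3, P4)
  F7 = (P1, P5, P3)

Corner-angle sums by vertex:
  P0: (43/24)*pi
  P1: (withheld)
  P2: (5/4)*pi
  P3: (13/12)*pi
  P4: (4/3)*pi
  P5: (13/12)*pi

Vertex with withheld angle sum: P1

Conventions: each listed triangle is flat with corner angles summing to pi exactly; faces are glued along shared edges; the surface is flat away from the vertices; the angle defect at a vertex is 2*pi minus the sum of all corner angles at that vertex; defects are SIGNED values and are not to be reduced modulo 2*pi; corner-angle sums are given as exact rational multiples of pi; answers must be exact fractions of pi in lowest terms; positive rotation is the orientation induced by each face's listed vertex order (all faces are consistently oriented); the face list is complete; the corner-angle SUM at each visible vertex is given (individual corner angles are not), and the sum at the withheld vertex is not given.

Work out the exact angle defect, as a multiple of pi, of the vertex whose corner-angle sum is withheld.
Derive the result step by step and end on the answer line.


V = 6, E = 12, F = 8; chi = V - E + F = 2
Gauss-Bonnet: total defect = 2*pi*chi = 4*pi; visible defects sum to (83/24)*pi

Answer: defect(P1) = (13/24)*pi


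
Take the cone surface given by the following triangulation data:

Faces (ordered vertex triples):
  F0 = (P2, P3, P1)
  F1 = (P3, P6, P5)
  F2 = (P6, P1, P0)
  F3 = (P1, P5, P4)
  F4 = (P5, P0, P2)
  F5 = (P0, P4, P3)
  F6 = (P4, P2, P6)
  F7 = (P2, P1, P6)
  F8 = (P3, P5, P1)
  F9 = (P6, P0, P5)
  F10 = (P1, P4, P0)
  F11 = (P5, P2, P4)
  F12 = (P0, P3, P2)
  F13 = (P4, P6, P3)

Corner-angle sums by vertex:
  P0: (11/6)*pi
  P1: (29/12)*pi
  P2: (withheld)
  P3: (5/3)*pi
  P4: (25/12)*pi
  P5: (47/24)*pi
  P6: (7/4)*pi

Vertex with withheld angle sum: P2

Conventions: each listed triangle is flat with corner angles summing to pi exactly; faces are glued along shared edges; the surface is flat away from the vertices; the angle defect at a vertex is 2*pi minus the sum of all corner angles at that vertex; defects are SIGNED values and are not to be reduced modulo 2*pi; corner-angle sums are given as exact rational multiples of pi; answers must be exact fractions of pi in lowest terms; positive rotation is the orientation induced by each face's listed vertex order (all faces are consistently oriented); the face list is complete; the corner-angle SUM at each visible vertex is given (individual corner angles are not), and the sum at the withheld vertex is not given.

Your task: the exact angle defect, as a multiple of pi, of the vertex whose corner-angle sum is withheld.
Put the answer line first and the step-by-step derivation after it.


Answer: defect(P2) = (-7/24)*pi

V = 7, E = 21, F = 14; chi = V - E + F = 0
Gauss-Bonnet: total defect = 2*pi*chi = 0; visible defects sum to (7/24)*pi


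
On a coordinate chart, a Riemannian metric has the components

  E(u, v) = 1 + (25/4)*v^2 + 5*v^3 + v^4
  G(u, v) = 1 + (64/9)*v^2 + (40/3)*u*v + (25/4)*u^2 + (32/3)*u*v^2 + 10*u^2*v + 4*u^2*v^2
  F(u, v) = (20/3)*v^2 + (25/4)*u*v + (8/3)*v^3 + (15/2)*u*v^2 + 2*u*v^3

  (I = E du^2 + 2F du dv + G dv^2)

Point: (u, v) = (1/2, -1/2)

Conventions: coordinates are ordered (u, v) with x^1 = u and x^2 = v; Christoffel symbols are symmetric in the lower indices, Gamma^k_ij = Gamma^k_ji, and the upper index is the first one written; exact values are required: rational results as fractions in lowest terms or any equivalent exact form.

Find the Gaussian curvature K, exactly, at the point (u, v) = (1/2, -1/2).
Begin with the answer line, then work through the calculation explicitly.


Answer: K = -46656/113569

E = 2, F = 7/12, G = 193/144, EG - F^2 = 337/144 at the point
E_u = 0, E_v = -3, F_u = -3/2, F_v = -109/24, G_u = -7/4, G_v = -77/18
E_vv = 1/2, F_uv = 1/4, G_uu = 9/2
By Brioschi, K is (det M1 - det M2) divided by (EG - F^2) squared.
M1 = [[-E_vv/2 + F_uv - G_uu/2, E_u/2, F_u - E_v/2], [F_v - G_u/2, E, F], [G_v/2, F, G]] = [[-9/4, 0, 0], [-11/3, 2, 7/12], [-77/36, 7/12, 193/144]]; det M1 = -337/64
M2 = [[0, E_v/2, G_u/2], [E_v/2, E, F], [G_u/2, F, G]] = [[0, -3/2, -7/8], [-3/2, 2, 7/12], [-7/8, 7/12, 193/144]]; det M2 = -193/64
det M1 - det M2 = -9/4; K = -9/4 / (337/144)^2 = -46656/113569


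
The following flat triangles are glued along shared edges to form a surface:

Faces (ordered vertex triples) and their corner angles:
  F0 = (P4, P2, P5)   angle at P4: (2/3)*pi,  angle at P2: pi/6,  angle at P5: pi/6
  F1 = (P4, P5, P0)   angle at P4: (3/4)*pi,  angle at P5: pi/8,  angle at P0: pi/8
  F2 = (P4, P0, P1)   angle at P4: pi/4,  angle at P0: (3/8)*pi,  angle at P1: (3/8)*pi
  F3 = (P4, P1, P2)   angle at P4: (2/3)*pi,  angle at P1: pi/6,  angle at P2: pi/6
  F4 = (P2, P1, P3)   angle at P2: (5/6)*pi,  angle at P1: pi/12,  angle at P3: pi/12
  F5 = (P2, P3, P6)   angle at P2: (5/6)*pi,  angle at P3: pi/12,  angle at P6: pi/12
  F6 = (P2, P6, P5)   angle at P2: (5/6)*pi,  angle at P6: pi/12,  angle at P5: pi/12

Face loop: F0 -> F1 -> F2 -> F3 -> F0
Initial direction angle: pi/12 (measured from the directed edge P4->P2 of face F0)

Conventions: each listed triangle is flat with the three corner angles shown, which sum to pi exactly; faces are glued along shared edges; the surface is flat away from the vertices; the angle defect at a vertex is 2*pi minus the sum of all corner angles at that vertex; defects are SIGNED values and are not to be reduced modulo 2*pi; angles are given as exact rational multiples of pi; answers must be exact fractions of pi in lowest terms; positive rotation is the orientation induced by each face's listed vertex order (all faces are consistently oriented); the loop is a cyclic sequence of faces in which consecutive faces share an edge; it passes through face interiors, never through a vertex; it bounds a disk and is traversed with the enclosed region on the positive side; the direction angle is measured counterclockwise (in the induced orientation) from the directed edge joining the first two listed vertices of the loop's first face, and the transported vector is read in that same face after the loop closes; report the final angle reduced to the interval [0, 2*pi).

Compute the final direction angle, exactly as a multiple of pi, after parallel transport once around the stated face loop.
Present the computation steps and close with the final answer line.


enclosed vertex P4: corner angles sum to (7/3)*pi, defect = 2*pi - (7/3)*pi = -pi/3
the rotation equals the total enclosed defect, so the final angle is initial + defects (mod 2*pi)
final angle = pi/12 - pi/3 = (7/4)*pi (mod 2*pi)

Answer: final direction angle = (7/4)*pi


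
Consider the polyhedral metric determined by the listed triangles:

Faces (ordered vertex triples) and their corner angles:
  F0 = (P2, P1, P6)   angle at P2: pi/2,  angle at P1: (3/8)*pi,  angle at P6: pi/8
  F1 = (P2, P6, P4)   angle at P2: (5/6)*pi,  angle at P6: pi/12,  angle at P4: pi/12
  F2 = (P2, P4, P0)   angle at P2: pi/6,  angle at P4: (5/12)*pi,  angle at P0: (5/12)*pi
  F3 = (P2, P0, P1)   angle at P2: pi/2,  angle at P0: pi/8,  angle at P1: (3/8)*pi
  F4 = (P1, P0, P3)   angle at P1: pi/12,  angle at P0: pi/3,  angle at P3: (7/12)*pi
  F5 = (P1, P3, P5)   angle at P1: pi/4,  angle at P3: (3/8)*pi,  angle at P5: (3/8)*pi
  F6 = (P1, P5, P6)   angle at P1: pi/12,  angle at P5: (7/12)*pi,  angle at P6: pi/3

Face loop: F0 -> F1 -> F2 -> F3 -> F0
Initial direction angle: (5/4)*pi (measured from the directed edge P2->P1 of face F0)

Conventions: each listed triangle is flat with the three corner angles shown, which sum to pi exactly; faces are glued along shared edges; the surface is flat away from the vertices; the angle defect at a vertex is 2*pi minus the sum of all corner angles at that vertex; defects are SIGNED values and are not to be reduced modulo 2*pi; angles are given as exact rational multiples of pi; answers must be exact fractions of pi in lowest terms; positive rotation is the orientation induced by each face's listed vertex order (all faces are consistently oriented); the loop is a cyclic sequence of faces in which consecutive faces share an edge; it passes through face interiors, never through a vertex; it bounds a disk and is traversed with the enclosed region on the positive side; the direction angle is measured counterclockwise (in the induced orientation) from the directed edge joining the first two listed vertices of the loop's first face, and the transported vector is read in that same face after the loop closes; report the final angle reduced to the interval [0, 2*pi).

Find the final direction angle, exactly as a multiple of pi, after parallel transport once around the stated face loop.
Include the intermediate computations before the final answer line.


enclosed vertex P2: corner angles sum to 2*pi, defect = 2*pi - 2*pi = 0
summing the enclosed defects onto the initial angle, mod 2*pi in the induced orientation:
final angle = (5/4)*pi + 0 = (5/4)*pi (mod 2*pi)

Answer: final direction angle = (5/4)*pi


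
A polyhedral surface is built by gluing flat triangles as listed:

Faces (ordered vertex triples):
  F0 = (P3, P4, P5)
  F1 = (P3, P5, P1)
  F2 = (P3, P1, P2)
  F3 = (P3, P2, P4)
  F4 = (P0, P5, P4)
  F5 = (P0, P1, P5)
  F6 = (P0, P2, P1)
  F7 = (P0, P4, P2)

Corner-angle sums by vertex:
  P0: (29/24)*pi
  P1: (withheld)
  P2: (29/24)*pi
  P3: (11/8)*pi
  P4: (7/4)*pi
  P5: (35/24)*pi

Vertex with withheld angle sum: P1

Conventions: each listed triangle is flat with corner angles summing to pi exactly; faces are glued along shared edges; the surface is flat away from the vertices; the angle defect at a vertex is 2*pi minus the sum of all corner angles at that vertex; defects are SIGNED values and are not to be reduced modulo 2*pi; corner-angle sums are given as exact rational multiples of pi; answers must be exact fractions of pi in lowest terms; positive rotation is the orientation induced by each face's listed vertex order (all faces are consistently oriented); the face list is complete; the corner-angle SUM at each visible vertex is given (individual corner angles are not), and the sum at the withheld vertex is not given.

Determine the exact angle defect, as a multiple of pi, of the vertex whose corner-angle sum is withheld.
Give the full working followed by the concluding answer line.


V = 6, E = 12, F = 8; chi = V - E + F = 2
Gauss-Bonnet: total defect = 2*pi*chi = 4*pi; visible defects sum to 3*pi

Answer: defect(P1) = pi


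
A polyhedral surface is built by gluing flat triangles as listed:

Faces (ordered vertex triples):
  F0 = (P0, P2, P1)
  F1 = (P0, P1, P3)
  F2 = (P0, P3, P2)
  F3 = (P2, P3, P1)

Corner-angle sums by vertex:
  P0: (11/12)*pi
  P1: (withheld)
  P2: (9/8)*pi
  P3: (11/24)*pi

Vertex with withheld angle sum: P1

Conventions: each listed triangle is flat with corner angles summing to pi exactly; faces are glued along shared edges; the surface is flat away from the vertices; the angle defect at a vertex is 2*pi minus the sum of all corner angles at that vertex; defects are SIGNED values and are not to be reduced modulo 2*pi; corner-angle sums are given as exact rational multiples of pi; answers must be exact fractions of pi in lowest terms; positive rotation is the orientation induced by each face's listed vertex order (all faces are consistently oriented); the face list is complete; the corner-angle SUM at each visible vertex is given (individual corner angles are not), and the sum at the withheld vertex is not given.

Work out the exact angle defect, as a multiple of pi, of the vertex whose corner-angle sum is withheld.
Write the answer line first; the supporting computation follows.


Answer: defect(P1) = pi/2

V = 4, E = 6, F = 4; chi = V - E + F = 2
Gauss-Bonnet: total defect = 2*pi*chi = 4*pi; visible defects sum to (7/2)*pi


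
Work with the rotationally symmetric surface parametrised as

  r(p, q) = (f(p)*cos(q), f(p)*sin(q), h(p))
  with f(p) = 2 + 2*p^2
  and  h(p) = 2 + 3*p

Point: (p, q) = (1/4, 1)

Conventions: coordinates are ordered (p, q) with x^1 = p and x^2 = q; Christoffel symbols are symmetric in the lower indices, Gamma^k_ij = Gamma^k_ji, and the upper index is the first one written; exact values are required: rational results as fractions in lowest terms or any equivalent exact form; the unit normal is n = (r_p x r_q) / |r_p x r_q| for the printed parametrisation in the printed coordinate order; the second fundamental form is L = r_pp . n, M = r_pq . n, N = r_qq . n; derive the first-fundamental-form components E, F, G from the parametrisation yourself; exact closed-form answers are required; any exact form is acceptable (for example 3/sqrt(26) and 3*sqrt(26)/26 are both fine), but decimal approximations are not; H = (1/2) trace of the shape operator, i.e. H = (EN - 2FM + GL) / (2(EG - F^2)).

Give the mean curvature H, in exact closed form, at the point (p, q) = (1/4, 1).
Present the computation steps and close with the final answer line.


f = 17/8, f' = 1, f'' = 4, h' = 3, h'' = 0
E = 10, F = 0, G = 289/64; answer radicand W^2 = 10
unnormalised second-form numerators: l = -12, m = 0, n = 51/8; L = l/sqrt(10), and similarly M = m/sqrt(W^2), N = n/sqrt(W^2)
H = (E*n - 2*F*m + G*l) / (2*(EG - F^2)*sqrt(W^2)); E*n - 2*F*m + G*l = 153/16, EG - F^2 = 1445/32, so H = (9/85)/sqrt(10)

Answer: H = 9*sqrt(10)/850


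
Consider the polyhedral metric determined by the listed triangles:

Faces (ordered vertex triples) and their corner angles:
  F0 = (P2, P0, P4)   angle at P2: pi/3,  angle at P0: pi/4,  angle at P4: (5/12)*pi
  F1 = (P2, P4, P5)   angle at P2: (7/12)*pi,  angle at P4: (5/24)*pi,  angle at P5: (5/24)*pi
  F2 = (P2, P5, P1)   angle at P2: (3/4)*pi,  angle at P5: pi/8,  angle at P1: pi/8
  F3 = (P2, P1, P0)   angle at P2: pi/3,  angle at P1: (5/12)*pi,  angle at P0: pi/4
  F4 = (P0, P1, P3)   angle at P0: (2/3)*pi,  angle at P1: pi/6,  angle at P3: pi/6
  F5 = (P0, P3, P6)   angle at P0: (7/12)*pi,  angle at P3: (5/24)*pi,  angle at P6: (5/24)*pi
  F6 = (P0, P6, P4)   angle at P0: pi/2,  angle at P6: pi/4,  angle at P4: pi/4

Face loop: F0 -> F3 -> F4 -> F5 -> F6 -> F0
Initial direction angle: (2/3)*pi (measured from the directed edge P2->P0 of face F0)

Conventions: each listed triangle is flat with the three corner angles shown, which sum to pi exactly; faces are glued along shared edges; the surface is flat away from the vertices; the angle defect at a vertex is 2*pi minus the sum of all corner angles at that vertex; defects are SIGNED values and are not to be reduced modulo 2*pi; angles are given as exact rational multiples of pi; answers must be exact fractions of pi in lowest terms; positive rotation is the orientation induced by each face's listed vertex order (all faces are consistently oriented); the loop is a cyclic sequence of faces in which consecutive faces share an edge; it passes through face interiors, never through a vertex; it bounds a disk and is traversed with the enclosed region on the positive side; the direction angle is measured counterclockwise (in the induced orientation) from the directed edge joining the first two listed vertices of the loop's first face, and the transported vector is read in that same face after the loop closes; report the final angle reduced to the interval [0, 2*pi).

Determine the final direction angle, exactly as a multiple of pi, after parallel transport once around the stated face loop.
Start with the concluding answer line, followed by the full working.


Answer: final direction angle = (5/12)*pi

enclosed vertex P0: corner angles sum to (9/4)*pi, defect = 2*pi - (9/4)*pi = -pi/4
holonomy = initial angle + sum of enclosed defects (mod 2*pi), positive in the induced orientation
final angle = (2/3)*pi - pi/4 = (5/12)*pi (mod 2*pi)


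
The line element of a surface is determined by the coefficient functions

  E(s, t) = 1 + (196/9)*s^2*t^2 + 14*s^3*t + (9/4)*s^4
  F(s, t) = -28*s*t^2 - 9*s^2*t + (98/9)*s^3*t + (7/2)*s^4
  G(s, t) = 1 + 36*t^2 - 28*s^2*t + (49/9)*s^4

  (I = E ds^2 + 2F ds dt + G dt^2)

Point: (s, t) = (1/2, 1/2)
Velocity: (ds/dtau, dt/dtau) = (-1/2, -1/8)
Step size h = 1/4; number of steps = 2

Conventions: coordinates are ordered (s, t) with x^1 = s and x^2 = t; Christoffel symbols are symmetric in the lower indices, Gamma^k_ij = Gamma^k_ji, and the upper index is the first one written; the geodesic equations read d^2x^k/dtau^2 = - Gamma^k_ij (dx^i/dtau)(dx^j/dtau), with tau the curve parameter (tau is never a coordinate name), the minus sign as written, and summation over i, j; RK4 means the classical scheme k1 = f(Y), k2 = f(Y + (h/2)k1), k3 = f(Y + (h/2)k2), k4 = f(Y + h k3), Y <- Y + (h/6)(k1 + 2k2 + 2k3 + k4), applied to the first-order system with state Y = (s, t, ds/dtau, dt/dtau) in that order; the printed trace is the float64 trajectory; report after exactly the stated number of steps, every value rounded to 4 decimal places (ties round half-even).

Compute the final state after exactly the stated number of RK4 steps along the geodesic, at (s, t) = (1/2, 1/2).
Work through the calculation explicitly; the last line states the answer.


f(Y) = (ds/dtau, dt/dtau, -Gamma^s_ij Y'^i Y'^j, -Gamma^t_ij Y'^i Y'^j) with the Gammas evaluated at the stage position; h = 0.250000; intermediate values shown to 6 dp
step 0: s = 0.5000, t = 0.5000, ds/dtau = -0.5000, dt/dtau = -0.1250
step 1:
  k1: at (s, t) = (0.500000, 0.500000), (ds/dtau, dt/dtau) = (-0.500000, -0.125000); Gamma_sss = 0.641175, Gamma_sst = 0.390281, Gamma_stt = -1.003579, Gamma_tss = -1.005086, Gamma_tst = -0.611791, Gamma_ttt = 1.573178; k1 = (-0.500000, -0.125000, -0.193398, 0.303164)
  k2: at (s, t) = (0.437500, 0.484375), (ds/dtau, dt/dtau) = (-0.524175, -0.087104); Gamma_sss = 0.525368, Gamma_sst = 0.300210, Gamma_stt = -0.882251, Gamma_tss = -1.012674, Gamma_tst = -0.578671, Gamma_ttt = 1.700583; k2 = (-0.524175, -0.087104, -0.165070, 0.318181)
  k3: at (s, t) = (0.434478, 0.489112), (ds/dtau, dt/dtau) = (-0.520634, -0.085227); Gamma_sss = 0.516779, Gamma_sst = 0.292196, Gamma_stt = -0.864672, Gamma_tss = -1.011053, Gamma_tst = -0.571667, Gamma_ttt = 1.691687; k3 = (-0.520634, -0.085227, -0.159728, 0.312500)
  k4: at (s, t) = (0.369842, 0.478693), (ds/dtau, dt/dtau) = (-0.539932, -0.046875); Gamma_sss = 0.401827, Gamma_sst = 0.207429, Gamma_stt = -0.721106, Gamma_tss = -0.994669, Gamma_tst = -0.513463, Gamma_ttt = 1.784999; k4 = (-0.539932, -0.046875, -0.126059, 0.312041)
  Y <- Y + (h/6)(k1 + 2k2 + 2k3 + k4): s = 0.3696, t = 0.4785, ds/dtau = -0.5404, dt/dtau = -0.0468
step 2:
  k1: at (s, t) = (0.369602, 0.478478), (ds/dtau, dt/dtau) = (-0.540377, -0.046810); Gamma_sss = 0.401487, Gamma_sst = 0.207226, Gamma_stt = -0.720867, Gamma_tss = -0.994614, Gamma_tst = -0.513367, Gamma_ttt = 1.785821; k1 = (-0.540377, -0.046810, -0.126141, 0.312493)
  k2: at (s, t) = (0.302055, 0.472626), (ds/dtau, dt/dtau) = (-0.556145, -0.007748); Gamma_sss = 0.293153, Gamma_sst = 0.132795, Gamma_stt = -0.565249, Gamma_tss = -0.957459, Gamma_tst = -0.433718, Gamma_ttt = 1.846146; k2 = (-0.556145, -0.007748, -0.091782, 0.299766)
  k3: at (s, t) = (0.300084, 0.477509), (ds/dtau, dt/dtau) = (-0.551850, -0.009339); Gamma_sss = 0.289222, Gamma_sst = 0.129458, Gamma_stt = -0.554663, Gamma_tss = -0.955325, Gamma_tst = -0.427609, Gamma_ttt = 1.832098; k3 = (-0.551850, -0.009339, -0.089365, 0.295181)
  k4: at (s, t) = (0.231640, 0.476143), (ds/dtau, dt/dtau) = (-0.562719, 0.026985); Gamma_sss = 0.196923, Gamma_sst = 0.072978, Gamma_stt = -0.405065, Gamma_tss = -0.903793, Gamma_tst = -0.334938, Gamma_ttt = 1.859071; k4 = (-0.562719, 0.026985, -0.059845, 0.274662)
  Y <- Y + (h/6)(k1 + 2k2 + 2k3 + k4): s = 0.2313, t = 0.4762, ds/dtau = -0.5632, dt/dtau = 0.0272

Answer: s = 0.2313, t = 0.4762, ds/dtau = -0.5632, dt/dtau = 0.0272


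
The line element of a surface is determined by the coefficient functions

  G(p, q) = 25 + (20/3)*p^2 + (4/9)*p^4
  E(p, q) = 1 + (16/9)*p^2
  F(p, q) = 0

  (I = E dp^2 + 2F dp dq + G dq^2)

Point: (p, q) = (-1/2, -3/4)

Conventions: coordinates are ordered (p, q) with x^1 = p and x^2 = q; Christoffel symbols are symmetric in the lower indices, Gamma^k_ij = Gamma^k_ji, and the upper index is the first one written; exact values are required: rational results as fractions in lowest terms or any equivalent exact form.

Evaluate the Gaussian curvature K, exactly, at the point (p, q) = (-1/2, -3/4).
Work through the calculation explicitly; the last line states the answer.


E = 13/9, F = 0, G = 961/36, EG - F^2 = 12493/324 at the point
E_p = -16/9, E_q = 0, F_p = 0, F_q = 0, G_p = -62/9, G_q = 0
E_qq = 0, F_pq = 0, G_pp = 44/3
Brioschi: K = (det M1 - det M2) / (EG - F^2)^2 with the standard first/second-derivative matrices M1, M2.
M1 = [[-E_qq/2 + F_pq - G_pp/2, E_p/2, F_p - E_q/2], [F_q - G_p/2, E, F], [G_q/2, F, G]] = [[-22/3, -8/9, 0], [31/9, 13/9, 0], [0, 0, 961/36]]; det M1 = -293105/1458
M2 = [[0, E_q/2, G_p/2], [E_q/2, E, F], [G_p/2, F, G]] = [[0, 0, -31/9], [0, 13/9, 0], [-31/9, 0, 961/36]]; det M2 = -12493/729
det M1 - det M2 = -29791/162; K = -29791/162 / (12493/324)^2 = -648/5239

Answer: K = -648/5239


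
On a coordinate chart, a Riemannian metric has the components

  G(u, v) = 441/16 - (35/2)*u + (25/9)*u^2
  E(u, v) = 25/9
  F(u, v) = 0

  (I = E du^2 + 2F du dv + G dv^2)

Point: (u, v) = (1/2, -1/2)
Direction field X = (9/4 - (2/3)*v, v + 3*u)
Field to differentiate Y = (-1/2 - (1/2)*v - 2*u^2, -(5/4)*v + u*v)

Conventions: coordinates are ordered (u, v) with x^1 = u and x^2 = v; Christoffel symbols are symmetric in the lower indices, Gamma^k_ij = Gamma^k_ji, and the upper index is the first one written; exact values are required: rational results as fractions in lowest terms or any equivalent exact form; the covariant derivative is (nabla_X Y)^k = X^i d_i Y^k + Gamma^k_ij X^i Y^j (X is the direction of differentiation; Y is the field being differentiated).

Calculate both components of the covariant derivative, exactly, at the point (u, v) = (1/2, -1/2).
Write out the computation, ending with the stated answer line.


E = 25/9, F = 0, G = 2809/144 at the point
E_u = 0, E_v = 0, F_u = 0, F_v = 0, G_u = -265/18, G_v = 0
EG - F^2 = 70225/1296;  g^inv = (1296/70225) * [[2809/144, 0], [0, 25/9]]
first-kind symbols [ij,l] = (1/2)(d_i g_jl + d_j g_il - d_l g_ij): [uu,u] = E_u/2 = 0, [uu,v] = F_u - E_v/2 = 0, [uv,u] = E_v/2 = 0, [uv,v] = G_u/2 = -265/36, [vv,u] = F_v - G_u/2 = 265/36, [vv,v] = G_v/2 = 0
Gamma^u_ij = (G*[ij,u] - F*[ij,v])/(EG - F^2), Gamma^v_ij = (E*[ij,v] - F*[ij,u])/(EG - F^2)
Gamma_uuu = 0, Gamma_uuv = 0, Gamma_uvv = 53/20, Gamma_vuu = 0, Gamma_vuv = -20/53, Gamma_vvv = 0
X = (31/12, 1), Y = (-3/4, 3/8) at the point

Answer: (nabla_X Y)^u = -2243/480, (nabla_X Y)^v = -1351/636


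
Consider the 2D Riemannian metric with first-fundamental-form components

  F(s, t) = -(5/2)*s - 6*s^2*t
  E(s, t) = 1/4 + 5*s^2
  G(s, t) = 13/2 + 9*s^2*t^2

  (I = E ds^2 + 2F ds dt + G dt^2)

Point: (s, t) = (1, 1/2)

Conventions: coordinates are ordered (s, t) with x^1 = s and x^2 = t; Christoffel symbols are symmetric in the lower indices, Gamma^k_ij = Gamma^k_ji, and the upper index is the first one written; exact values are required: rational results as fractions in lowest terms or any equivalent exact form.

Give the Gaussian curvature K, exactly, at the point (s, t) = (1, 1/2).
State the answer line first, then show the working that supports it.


Answer: K = -37032/63001

E = 21/4, F = -11/2, G = 35/4, EG - F^2 = 251/16 at the point
E_s = 10, E_t = 0, F_s = -17/2, F_t = -6, G_s = 9/2, G_t = 9
E_tt = 0, F_st = -12, G_ss = 9/2
Apply the Brioschi formula K = (det M1 - det M2)/(EG - F^2)^2 over the derivative matrices of E, F, G.
M1 = [[-E_tt/2 + F_st - G_ss/2, E_s/2, F_s - E_t/2], [F_t - G_s/2, E, F], [G_t/2, F, G]] = [[-57/4, 5, -17/2], [-33/4, 21/4, -11/2], [9/2, -11/2, 35/4]]; det M1 = -10959/64
M2 = [[0, E_t/2, G_s/2], [E_t/2, E, F], [G_s/2, F, G]] = [[0, 0, 9/4], [0, 21/4, -11/2], [9/4, -11/2, 35/4]]; det M2 = -1701/64
det M1 - det M2 = -4629/32; K = -4629/32 / (251/16)^2 = -37032/63001


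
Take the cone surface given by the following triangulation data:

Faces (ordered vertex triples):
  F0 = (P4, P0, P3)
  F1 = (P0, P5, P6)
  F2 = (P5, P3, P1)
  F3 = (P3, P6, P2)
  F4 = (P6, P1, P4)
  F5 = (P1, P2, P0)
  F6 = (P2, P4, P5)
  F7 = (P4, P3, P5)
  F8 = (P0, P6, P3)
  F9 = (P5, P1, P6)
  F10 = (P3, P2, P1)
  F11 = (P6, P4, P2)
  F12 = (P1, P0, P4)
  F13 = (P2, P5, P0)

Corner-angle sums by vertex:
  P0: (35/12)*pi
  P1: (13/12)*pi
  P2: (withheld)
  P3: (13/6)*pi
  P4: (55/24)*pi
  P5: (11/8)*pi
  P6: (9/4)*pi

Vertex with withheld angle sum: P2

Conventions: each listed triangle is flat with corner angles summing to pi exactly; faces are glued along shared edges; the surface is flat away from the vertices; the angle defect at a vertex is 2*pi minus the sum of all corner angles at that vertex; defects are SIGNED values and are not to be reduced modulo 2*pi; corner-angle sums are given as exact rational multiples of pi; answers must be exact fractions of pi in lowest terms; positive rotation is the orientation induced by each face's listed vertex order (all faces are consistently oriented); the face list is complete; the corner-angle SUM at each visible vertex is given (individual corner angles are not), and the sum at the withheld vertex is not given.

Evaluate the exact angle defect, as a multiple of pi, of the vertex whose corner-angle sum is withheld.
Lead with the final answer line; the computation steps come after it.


Answer: defect(P2) = pi/12

V = 7, E = 21, F = 14; chi = V - E + F = 0
Gauss-Bonnet: total defect = 2*pi*chi = 0; visible defects sum to -pi/12


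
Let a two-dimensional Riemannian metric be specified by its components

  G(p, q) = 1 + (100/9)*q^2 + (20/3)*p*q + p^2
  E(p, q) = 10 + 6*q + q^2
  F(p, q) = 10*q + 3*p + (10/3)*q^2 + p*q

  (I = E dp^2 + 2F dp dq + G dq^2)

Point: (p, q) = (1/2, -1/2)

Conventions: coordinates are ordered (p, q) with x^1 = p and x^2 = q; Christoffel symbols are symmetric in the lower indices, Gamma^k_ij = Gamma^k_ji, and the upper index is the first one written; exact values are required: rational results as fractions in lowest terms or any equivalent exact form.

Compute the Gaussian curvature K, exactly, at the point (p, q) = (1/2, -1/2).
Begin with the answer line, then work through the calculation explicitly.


Answer: K = -324/24025

E = 29/4, F = -35/12, G = 85/36, EG - F^2 = 155/18 at the point
E_p = 0, E_q = 5, F_p = 5/2, F_q = 43/6, G_p = -7/3, G_q = -70/9
E_qq = 2, F_pq = 1, G_pp = 2
The intrinsic route: Brioschi's K = (det M1 - det M2)/(EG - F^2)^2.
M1 = [[-E_qq/2 + F_pq - G_pp/2, E_p/2, F_p - E_q/2], [F_q - G_p/2, E, F], [G_q/2, F, G]] = [[-1, 0, 0], [25/3, 29/4, -35/12], [-35/9, -35/12, 85/36]]; det M1 = -155/18
M2 = [[0, E_q/2, G_p/2], [E_q/2, E, F], [G_p/2, F, G]] = [[0, 5/2, -7/6], [5/2, 29/4, -35/12], [-7/6, -35/12, 85/36]]; det M2 = -137/18
det M1 - det M2 = -1; K = -1 / (155/18)^2 = -324/24025


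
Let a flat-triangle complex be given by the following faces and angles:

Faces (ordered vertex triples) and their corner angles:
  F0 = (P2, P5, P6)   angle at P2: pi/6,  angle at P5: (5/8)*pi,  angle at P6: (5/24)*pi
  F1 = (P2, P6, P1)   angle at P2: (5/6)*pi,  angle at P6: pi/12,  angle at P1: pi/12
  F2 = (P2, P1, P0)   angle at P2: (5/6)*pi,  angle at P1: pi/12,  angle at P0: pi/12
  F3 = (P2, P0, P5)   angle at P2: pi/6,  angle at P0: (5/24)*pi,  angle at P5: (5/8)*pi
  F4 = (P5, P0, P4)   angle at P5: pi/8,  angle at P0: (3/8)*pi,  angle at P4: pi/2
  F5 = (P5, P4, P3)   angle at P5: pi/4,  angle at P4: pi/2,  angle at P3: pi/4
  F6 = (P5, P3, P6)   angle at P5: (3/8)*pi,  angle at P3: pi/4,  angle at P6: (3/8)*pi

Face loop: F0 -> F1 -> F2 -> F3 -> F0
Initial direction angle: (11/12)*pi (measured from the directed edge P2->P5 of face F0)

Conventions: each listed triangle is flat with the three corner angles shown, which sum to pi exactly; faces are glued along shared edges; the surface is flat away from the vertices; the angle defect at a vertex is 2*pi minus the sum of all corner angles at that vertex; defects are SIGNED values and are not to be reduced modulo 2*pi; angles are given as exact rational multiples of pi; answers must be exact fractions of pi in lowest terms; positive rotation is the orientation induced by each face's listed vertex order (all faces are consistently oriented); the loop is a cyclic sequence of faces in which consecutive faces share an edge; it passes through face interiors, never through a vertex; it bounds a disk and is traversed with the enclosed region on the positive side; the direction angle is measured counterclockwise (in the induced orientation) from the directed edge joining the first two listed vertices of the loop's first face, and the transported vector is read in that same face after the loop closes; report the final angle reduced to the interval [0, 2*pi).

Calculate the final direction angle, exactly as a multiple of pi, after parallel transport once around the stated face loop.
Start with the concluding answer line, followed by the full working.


Answer: final direction angle = (11/12)*pi

enclosed vertex P2: corner angles sum to 2*pi, defect = 2*pi - 2*pi = 0
final direction = starting direction + enclosed defect total, reduced mod 2*pi (induced orientation)
final angle = (11/12)*pi + 0 = (11/12)*pi (mod 2*pi)


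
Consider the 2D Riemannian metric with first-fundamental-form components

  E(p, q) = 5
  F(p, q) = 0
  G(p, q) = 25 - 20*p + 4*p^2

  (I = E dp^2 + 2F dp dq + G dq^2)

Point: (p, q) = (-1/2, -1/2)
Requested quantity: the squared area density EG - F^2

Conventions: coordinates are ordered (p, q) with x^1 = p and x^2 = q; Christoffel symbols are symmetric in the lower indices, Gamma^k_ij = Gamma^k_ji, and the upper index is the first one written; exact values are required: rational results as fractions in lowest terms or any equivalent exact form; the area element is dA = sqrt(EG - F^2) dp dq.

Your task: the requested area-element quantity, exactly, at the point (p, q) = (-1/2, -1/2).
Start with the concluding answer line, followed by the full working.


Answer: EG - F^2 = 180

E = 5, F = 0, G = 36; EG - F^2 = 180


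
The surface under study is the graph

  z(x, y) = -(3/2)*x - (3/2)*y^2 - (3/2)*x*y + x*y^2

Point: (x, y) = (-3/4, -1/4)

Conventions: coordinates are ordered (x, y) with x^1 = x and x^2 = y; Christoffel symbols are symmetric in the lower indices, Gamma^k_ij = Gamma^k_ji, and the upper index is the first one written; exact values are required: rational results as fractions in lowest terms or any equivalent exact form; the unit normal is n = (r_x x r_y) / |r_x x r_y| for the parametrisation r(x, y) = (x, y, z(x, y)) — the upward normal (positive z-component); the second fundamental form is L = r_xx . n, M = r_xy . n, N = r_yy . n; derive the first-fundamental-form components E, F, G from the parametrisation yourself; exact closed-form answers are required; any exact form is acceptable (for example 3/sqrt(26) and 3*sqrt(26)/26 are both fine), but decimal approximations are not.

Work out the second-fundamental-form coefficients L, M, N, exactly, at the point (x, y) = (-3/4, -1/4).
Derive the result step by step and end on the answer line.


z_x = -17/16, z_y = 9/4, z_xx = 0, z_xy = -2, z_yy = -9/2
E = 545/256, F = -153/64, G = 97/16; answer radicand W^2 = 1841/256
unnormalised second-form numerators: l = 0, m = -2, n = -9/2; L = l/sqrt(1841/256), and similarly M = m/sqrt(W^2), N = n/sqrt(W^2)

Answer: L = 0, M = -32*sqrt(1841)/1841, N = -72*sqrt(1841)/1841


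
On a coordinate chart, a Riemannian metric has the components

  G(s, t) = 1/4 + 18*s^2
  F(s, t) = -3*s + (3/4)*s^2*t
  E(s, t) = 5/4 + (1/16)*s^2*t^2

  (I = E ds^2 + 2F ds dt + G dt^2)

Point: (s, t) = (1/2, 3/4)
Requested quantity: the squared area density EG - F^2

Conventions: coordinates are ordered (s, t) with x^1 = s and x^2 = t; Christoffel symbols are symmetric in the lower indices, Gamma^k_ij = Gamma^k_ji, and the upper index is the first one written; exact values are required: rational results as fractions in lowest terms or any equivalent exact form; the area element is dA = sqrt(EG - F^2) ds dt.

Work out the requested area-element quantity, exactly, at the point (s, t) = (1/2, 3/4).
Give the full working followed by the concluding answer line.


E = 1289/1024, F = -87/64, G = 19/4; EG - F^2 = 8461/2048

Answer: EG - F^2 = 8461/2048


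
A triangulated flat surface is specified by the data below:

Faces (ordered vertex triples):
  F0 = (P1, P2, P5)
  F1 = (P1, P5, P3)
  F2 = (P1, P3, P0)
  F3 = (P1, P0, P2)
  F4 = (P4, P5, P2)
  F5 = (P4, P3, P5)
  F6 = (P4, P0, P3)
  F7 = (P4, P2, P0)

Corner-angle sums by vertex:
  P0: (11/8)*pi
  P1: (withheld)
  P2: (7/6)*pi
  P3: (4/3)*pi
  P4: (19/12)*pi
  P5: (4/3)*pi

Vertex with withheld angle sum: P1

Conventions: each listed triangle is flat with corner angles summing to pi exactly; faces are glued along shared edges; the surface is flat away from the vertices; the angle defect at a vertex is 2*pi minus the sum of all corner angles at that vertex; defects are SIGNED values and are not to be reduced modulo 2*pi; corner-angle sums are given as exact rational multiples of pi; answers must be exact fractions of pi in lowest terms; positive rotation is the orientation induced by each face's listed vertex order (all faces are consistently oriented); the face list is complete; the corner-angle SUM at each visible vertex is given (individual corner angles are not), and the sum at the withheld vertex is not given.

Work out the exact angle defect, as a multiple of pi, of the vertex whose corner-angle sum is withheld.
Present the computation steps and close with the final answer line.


V = 6, E = 12, F = 8; chi = V - E + F = 2
Gauss-Bonnet: total defect = 2*pi*chi = 4*pi; visible defects sum to (77/24)*pi

Answer: defect(P1) = (19/24)*pi


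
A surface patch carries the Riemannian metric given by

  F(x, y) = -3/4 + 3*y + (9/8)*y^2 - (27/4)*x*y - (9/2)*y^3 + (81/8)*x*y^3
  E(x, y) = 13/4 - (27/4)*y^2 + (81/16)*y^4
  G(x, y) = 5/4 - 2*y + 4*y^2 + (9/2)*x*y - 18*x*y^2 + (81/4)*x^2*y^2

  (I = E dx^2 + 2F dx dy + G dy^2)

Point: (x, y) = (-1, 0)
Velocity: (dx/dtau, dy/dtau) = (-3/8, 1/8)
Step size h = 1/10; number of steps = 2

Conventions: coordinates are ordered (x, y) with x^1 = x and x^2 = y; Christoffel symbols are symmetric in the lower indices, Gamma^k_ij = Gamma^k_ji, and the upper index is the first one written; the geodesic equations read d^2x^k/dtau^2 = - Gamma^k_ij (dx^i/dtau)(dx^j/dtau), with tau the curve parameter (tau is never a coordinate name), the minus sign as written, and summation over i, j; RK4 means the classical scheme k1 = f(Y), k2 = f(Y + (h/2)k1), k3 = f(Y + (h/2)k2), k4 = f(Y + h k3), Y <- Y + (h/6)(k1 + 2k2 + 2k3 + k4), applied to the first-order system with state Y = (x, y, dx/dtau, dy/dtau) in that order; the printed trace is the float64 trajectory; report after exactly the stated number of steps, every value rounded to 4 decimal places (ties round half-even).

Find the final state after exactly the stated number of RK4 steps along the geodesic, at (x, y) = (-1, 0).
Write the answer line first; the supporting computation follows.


Answer: x = -1.0759, y = 0.0253, dx/dtau = -0.3848, dy/dtau = 0.1277

f(Y) = (dx/dtau, dy/dtau, -Gamma^x_ij Y'^i Y'^j, -Gamma^y_ij Y'^i Y'^j) with the Gammas evaluated at the stage position; h = 0.100000; intermediate values shown to 6 dp
step 0: x = -1.0000, y = 0.0000, dx/dtau = -0.3750, dy/dtau = 0.1250
step 1:
  k1: at (x, y) = (-1.000000, 0.000000), (dx/dtau, dy/dtau) = (-0.375000, 0.125000); Gamma_xxx = 0.000000, Gamma_xxy = 0.000000, Gamma_xyy = 2.785714, Gamma_yxx = 0.000000, Gamma_yxy = 0.000000, Gamma_yyy = -0.928571; k1 = (-0.375000, 0.125000, -0.043527, 0.014509)
  k2: at (x, y) = (-1.018750, 0.006250), (dx/dtau, dy/dtau) = (-0.377176, 0.125725); Gamma_xxx = 0.000000, Gamma_xxy = -0.012191, Gamma_xyy = 2.854102, Gamma_yxx = 0.000000, Gamma_yxy = 0.003729, Gamma_yyy = -0.873116; k2 = (-0.377176, 0.125725, -0.046271, 0.014155)
  k3: at (x, y) = (-1.018859, 0.006286), (dx/dtau, dy/dtau) = (-0.377314, 0.125708); Gamma_xxx = 0.000000, Gamma_xxy = -0.012263, Gamma_xyy = 2.854498, Gamma_yxx = 0.000000, Gamma_yxy = 0.003749, Gamma_yyy = -0.872778; k3 = (-0.377314, 0.125708, -0.046271, 0.014148)
  k4: at (x, y) = (-1.037731, 0.012571), (dx/dtau, dy/dtau) = (-0.379627, 0.126415); Gamma_xxx = 0.000000, Gamma_xxy = -0.024790, Gamma_xyy = 2.922843, Gamma_yxx = 0.000000, Gamma_yxy = 0.006879, Gamma_yyy = -0.811097; k4 = (-0.379627, 0.126415, -0.049088, 0.013622)
  Y <- Y + (h/6)(k1 + 2k2 + 2k3 + k4): x = -1.0377, y = 0.0126, dx/dtau = -0.3796, dy/dtau = 0.1264
step 2:
  k1: at (x, y) = (-1.037727, 0.012571), (dx/dtau, dy/dtau) = (-0.379628, 0.126412); Gamma_xxx = 0.000000, Gamma_xxy = -0.024791, Gamma_xyy = 2.922836, Gamma_yxx = 0.000000, Gamma_yxy = 0.006879, Gamma_yyy = -0.811088; k1 = (-0.379628, 0.126412, -0.049086, 0.013622)
  k2: at (x, y) = (-1.056708, 0.018892), (dx/dtau, dy/dtau) = (-0.382083, 0.127093); Gamma_xxx = 0.000000, Gamma_xxy = -0.037638, Gamma_xyy = 2.990721, Gamma_yxx = 0.000000, Gamma_yxy = 0.009349, Gamma_yyy = -0.742857; k2 = (-0.382083, 0.127093, -0.051964, 0.012907)
  k3: at (x, y) = (-1.056831, 0.018926), (dx/dtau, dy/dtau) = (-0.382227, 0.127058); Gamma_xxx = 0.000000, Gamma_xxy = -0.037708, Gamma_xyy = 2.991125, Gamma_yxx = 0.000000, Gamma_yxy = 0.009360, Gamma_yyy = -0.742479; k3 = (-0.382227, 0.127058, -0.051950, 0.012895)
  k4: at (x, y) = (-1.075949, 0.025277), (dx/dtau, dy/dtau) = (-0.384823, 0.127702); Gamma_xxx = 0.000000, Gamma_xxy = -0.050842, Gamma_xyy = 3.058118, Gamma_yxx = 0.000000, Gamma_yxy = 0.011096, Gamma_yyy = -0.667431; k4 = (-0.384823, 0.127702, -0.054868, 0.011975)
  Y <- Y + (h/6)(k1 + 2k2 + 2k3 + k4): x = -1.0759, y = 0.0253, dx/dtau = -0.3848, dy/dtau = 0.1277
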